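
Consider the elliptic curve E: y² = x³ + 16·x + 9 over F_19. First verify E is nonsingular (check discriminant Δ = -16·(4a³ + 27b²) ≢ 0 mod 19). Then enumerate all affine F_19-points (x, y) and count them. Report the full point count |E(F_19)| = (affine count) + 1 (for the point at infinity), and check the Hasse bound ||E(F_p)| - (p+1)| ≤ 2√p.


Affine points = {(0, 3), (0, 16), (1, 8), (1, 11), (2, 7), (2, 12), (4, 2), (4, 17), (5, 9), (5, 10), (6, 6), (6, 13), (13, 1), (13, 18), (17, 8), (17, 11), (18, 7), (18, 12)}; affine count = 18; |E(F_19)| = 19.

Discriminant check: Δ ∝ 4a³ + 27b² = 4·16³ + 27·9² = 4·4096 + 27·81 ≡ 8 (mod 19). Nonzero ⇒ E is nonsingular.
For each x ∈ F_19, compute rhs = x³ + 16·x + 9 mod 19, then count y ∈ F_19 with y² ≡ rhs.
  x = 0: rhs = 9, matching y values: 3, 16 (2 points).
  x = 1: rhs = 7, matching y values: 8, 11 (2 points).
  x = 2: rhs = 11, matching y values: 7, 12 (2 points).
  x = 3: rhs = 8, matching y values: none (0 points).
  x = 4: rhs = 4, matching y values: 2, 17 (2 points).
  x = 5: rhs = 5, matching y values: 9, 10 (2 points).
  x = 6: rhs = 17, matching y values: 6, 13 (2 points).
  x = 7: rhs = 8, matching y values: none (0 points).
  x = 8: rhs = 3, matching y values: none (0 points).
  x = 9: rhs = 8, matching y values: none (0 points).
  x = 10: rhs = 10, matching y values: none (0 points).
  x = 11: rhs = 15, matching y values: none (0 points).
  x = 12: rhs = 10, matching y values: none (0 points).
  x = 13: rhs = 1, matching y values: 1, 18 (2 points).
  x = 14: rhs = 13, matching y values: none (0 points).
  x = 15: rhs = 14, matching y values: none (0 points).
  x = 16: rhs = 10, matching y values: none (0 points).
  x = 17: rhs = 7, matching y values: 8, 11 (2 points).
  x = 18: rhs = 11, matching y values: 7, 12 (2 points).
Total affine count: 18.
Full point count |E(F_19)| = 18 + 1 = 19.
Hasse bound: |19 − (19+1)| = |-1| = 1 ≤ 2√19 ≈ 8.7178 ✓.


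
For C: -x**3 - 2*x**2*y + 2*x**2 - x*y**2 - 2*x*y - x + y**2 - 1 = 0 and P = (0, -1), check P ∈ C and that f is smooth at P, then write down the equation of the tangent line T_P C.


Tangent line at P: -2*y - 2 = 0.

Step 1: f(0, -1) = 0, so P lies on C.
Step 2: partial derivatives
  f_x(x, y) = -3*x**2 - 4*x*y + 4*x - y**2 - 2*y - 1, f_y(x, y) = -2*x**2 - 2*x*y - 2*x + 2*y.
  f_x(P) = 0, f_y(P) = -2 (gradient nonzero, so P is smooth).
Step 3: tangent line at P: 0·(x − 0) + -2·(y − -1) = 0.
Expanding: -2*y - 2 = 0.


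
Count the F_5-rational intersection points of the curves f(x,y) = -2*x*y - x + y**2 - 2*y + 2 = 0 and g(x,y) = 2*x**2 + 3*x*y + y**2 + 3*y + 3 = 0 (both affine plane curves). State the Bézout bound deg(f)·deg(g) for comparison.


Common zeros: ∅; count = 0; Bézout bound = 4.

deg(f) = 2, deg(g) = 2, so Bézout bound = 4.
Scan x ∈ F_5. For each x, list the y ∈ F_5 with f(x, y) ≡ 0 and those with g(x, y) ≡ 0 (mod 5); the common zeros in that column are the intersection.
  x = 0: f ≡ 0 at y ∈ {3, 4}; g ≡ 0 at y ∈ ∅; common: ∅.
  x = 1: f ≡ 0 at y ∈ ∅; g ≡ 0 at y ∈ {0, 4}; common: ∅.
  x = 2: f ≡ 0 at y ∈ {0, 1}; g ≡ 0 at y ∈ ∅; common: ∅.
  x = 3: f ≡ 0 at y ∈ ∅; g ≡ 0 at y ∈ {4}; common: ∅.
  x = 4: f ≡ 0 at y ∈ ∅; g ≡ 0 at y ∈ {0}; common: ∅.
Collecting: common zeros = ∅, so the count is 0.
Comparison with the Bézout bound: 0 ≤ 4 = deg(f)·deg(g), as expected for curves with no common component (the affine F_5-count falls short of the bound because intersections may lie at infinity, over extension fields, or carry multiplicity).


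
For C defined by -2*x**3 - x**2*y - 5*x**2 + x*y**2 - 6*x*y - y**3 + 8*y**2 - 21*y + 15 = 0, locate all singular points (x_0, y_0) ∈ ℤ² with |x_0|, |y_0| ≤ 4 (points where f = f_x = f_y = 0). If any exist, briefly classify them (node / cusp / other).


Singular points: {(-1, 2)}; classification: node.

Compute partial derivatives:
  f_x = -6*x**2 - 2*x*y - 10*x + y**2 - 6*y.
  f_y = -x**2 + 2*x*y - 6*x - 3*y**2 + 16*y - 21.
Scan x_0 ∈ {−4, ..., 4}. For each x_0, f_y(x_0, y) is a polynomial in y; find its integer roots y ∈ {−4, ..., 4}, then test f_x and f at those candidates.
  x = -4: f_y(-4, y) = -3*y**2 + 8*y - 13; no integer root y with |y| ≤ 4.
  x = -3: f_y(-3, y) = -3*y**2 + 10*y - 12; no integer root y with |y| ≤ 4.
  x = -2: f_y(-2, y) = -3*y**2 + 12*y - 13; no integer root y with |y| ≤ 4.
  x = -1: f_y(-1, y) = -3*y**2 + 14*y - 16; vanishes at y ∈ {2}. (-1, 2): f_x = 0, f = 0 — SINGULAR.
  x = 0: f_y(0, y) = -3*y**2 + 16*y - 21; vanishes at y ∈ {3}. (0, 3): f_x = -9 ≠ 0.
  x = 1: f_y(1, y) = -3*y**2 + 18*y - 28; no integer root y with |y| ≤ 4.
  x = 2: f_y(2, y) = -3*y**2 + 20*y - 37; no integer root y with |y| ≤ 4.
  x = 3: f_y(3, y) = -3*y**2 + 22*y - 48; no integer root y with |y| ≤ 4.
  x = 4: f_y(4, y) = -3*y**2 + 24*y - 61; no integer root y with |y| ≤ 4.
Only singular point on the grid: (-1, 2).
Classify: substitute x = -1 + u, y = 2 + v and expand: f = -2*u**3 - u**2*v - u**2 + u*v**2 - v**3 + v**2.
No constant or linear terms (consistent with a singular point). Quadratic part: -u**2 + v**2. Cubic part: -2*u**3 - u**2*v + u*v**2 - v**3.
The quadratic part v**2 - u**2 = (v − u)(v + u) splits into two distinct linear factors, so there are two distinct tangent lines y − 2 = ±(x − -1) — this is a node (ordinary double point).
Classification: node.


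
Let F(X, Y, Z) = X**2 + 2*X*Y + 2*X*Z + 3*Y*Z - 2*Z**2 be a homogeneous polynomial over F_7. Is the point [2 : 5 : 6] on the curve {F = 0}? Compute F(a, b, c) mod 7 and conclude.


F(2,5,6) ≡ 3 (mod 7); P is NOT on the curve.

Evaluate F(2, 5, 6) term-by-term (mod 7).
  X**2 ↦ 1·4·1·1 = 4
  2*X*Y ↦ 2·2·5·1 = 20
  2*X*Z ↦ 2·2·1·6 = 24
  3*Y*Z ↦ 3·1·5·6 = 90
  -2*Z**2 ↦ -2·1·1·36 = -72
Sum: F(2, 5, 6) = (4) + (20) + (24) + (90) + (-72) = 66.
Reducing mod 7: 66 ≡ 3 (mod 7).
Since F(a, b, c) ≡ 3 ≠ 0 (mod 7), P does NOT lie on the curve.


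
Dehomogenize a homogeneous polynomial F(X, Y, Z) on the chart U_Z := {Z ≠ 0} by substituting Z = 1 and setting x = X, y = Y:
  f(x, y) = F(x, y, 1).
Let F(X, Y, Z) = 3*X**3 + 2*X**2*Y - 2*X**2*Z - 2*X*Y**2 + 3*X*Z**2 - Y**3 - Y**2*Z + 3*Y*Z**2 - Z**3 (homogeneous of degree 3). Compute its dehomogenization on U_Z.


f(x, y) = 3*x**3 + 2*x**2*y - 2*x**2 - 2*x*y**2 + 3*x - y**3 - y**2 + 3*y - 1

On U_Z we set Z = 1. Each monomial c·X^i·Y^j·Z^k in F becomes c·x^i·y^j·1^k = c·x^i·y^j.
Substituting Z = 1: F(X, Y, 1) = 3*x**3 + 2*x**2*y - 2*x**2 - 2*x*y**2 + 3*x - y**3 - y**2 + 3*y - 1.
Note: deg(f) ≤ deg(F) = 3; strict inequality happens when F is divisible by Z (lost terms).


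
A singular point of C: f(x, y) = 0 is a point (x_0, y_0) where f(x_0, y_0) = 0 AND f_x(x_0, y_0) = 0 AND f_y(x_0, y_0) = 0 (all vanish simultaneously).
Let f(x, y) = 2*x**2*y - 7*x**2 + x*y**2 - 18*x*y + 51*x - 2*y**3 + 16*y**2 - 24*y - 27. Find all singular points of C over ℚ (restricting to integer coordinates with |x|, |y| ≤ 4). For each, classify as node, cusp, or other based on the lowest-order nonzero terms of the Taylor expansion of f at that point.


Singular points: {(3, 3)}; classification: node.

Compute partial derivatives:
  f_x = 4*x*y - 14*x + y**2 - 18*y + 51.
  f_y = 2*x**2 + 2*x*y - 18*x - 6*y**2 + 32*y - 24.
Scan x_0 ∈ {−4, ..., 4}. For each x_0, f_y(x_0, y) is a polynomial in y; find its integer roots y ∈ {−4, ..., 4}, then test f_x and f at those candidates.
  x = -4: f_y(-4, y) = -6*y**2 + 24*y + 80; no integer root y with |y| ≤ 4.
  x = -3: f_y(-3, y) = -6*y**2 + 26*y + 48; no integer root y with |y| ≤ 4.
  x = -2: f_y(-2, y) = -6*y**2 + 28*y + 20; no integer root y with |y| ≤ 4.
  x = -1: f_y(-1, y) = -6*y**2 + 30*y - 4; no integer root y with |y| ≤ 4.
  x = 0: f_y(0, y) = -6*y**2 + 32*y - 24; no integer root y with |y| ≤ 4.
  x = 1: f_y(1, y) = -6*y**2 + 34*y - 40; vanishes at y ∈ {4}. (1, 4): f_x = -3 ≠ 0.
  x = 2: f_y(2, y) = -6*y**2 + 36*y - 52; no integer root y with |y| ≤ 4.
  x = 3: f_y(3, y) = -6*y**2 + 38*y - 60; vanishes at y ∈ {3}. (3, 3): f_x = 0, f = 0 — SINGULAR.
  x = 4: f_y(4, y) = -6*y**2 + 40*y - 64; vanishes at y ∈ {4}. (4, 4): f_x = 3 ≠ 0.
Only singular point on the grid: (3, 3).
Classify: substitute x = 3 + u, y = 3 + v and expand: f = 2*u**2*v - u**2 + u*v**2 - 2*v**3 + v**2.
No constant or linear terms (consistent with a singular point). Quadratic part: -u**2 + v**2. Cubic part: 2*u**2*v + u*v**2 - 2*v**3.
The quadratic part v**2 - u**2 = (v − u)(v + u) splits into two distinct linear factors, so there are two distinct tangent lines y − 3 = ±(x − 3) — this is a node (ordinary double point).
Classification: node.


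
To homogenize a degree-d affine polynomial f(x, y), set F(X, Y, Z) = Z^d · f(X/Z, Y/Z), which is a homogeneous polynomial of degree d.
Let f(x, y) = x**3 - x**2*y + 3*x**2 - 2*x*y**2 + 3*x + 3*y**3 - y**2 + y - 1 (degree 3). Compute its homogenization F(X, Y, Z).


F(X, Y, Z) = X**3 - X**2*Y + 3*X**2*Z - 2*X*Y**2 + 3*X*Z**2 + 3*Y**3 - Y**2*Z + Y*Z**2 - Z**3

deg(f) = 3.
Substitute x = X/Z, y = Y/Z into f, then multiply by Z^3.
  monomial 1·x^3·y^0 ↦ 1·X^3·Y^0·Z^0.
  monomial -1·x^2·y^1 ↦ -1·X^2·Y^1·Z^0.
  monomial 3·x^2·y^0 ↦ 3·X^2·Y^0·Z^1.
  monomial -2·x^1·y^2 ↦ -2·X^1·Y^2·Z^0.
  monomial 3·x^1·y^0 ↦ 3·X^1·Y^0·Z^2.
  monomial 3·x^0·y^3 ↦ 3·X^0·Y^3·Z^0.
  monomial -1·x^0·y^2 ↦ -1·X^0·Y^2·Z^1.
  monomial 1·x^0·y^1 ↦ 1·X^0·Y^1·Z^2.
  monomial -1·x^0·y^0 ↦ -1·X^0·Y^0·Z^3.
Collecting: F(X, Y, Z) = X**3 - X**2*Y + 3*X**2*Z - 2*X*Y**2 + 3*X*Z**2 + 3*Y**3 - Y**2*Z + Y*Z**2 - Z**3.


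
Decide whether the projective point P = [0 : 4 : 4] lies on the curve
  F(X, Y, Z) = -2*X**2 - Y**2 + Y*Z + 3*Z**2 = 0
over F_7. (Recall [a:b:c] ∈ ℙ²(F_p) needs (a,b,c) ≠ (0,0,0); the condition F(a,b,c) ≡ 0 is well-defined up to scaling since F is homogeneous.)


F(0,4,4) ≡ 6 (mod 7); P is NOT on the curve.

Evaluate F(0, 4, 4) term-by-term (mod 7).
  -2*X**2 ↦ -2·0·1·1 = 0
  -Y**2 ↦ -1·1·16·1 = -16
  Y*Z ↦ 1·1·4·4 = 16
  3*Z**2 ↦ 3·1·1·16 = 48
Sum: F(0, 4, 4) = (0) + (-16) + (16) + (48) = 48.
Reducing mod 7: 48 ≡ 6 (mod 7).
Since F(a, b, c) ≡ 6 ≠ 0 (mod 7), P does NOT lie on the curve.


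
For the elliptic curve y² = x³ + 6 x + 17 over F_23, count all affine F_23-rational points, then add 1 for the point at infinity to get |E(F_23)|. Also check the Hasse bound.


Affine points = {(1, 1), (1, 22), (3, 4), (3, 19), (4, 6), (4, 17), (6, 4), (6, 19), (8, 5), (8, 18), (9, 8), (9, 15), (12, 0), (14, 4), (14, 19), (15, 3), (15, 20), (16, 0), (17, 8), (17, 15), (18, 0), (20, 8), (20, 15)}; affine count = 23; |E(F_23)| = 24.

Discriminant check: Δ ∝ 4a³ + 27b² = 4·6³ + 27·17² = 4·216 + 27·289 ≡ 19 (mod 23). Nonzero ⇒ E is nonsingular.
For each x ∈ F_23, compute rhs = x³ + 6·x + 17 mod 23, then count y ∈ F_23 with y² ≡ rhs.
  x = 0: rhs = 17, matching y values: none (0 points).
  x = 1: rhs = 1, matching y values: 1, 22 (2 points).
  x = 2: rhs = 14, matching y values: none (0 points).
  x = 3: rhs = 16, matching y values: 4, 19 (2 points).
  x = 4: rhs = 13, matching y values: 6, 17 (2 points).
  x = 5: rhs = 11, matching y values: none (0 points).
  x = 6: rhs = 16, matching y values: 4, 19 (2 points).
  x = 7: rhs = 11, matching y values: none (0 points).
  x = 8: rhs = 2, matching y values: 5, 18 (2 points).
  x = 9: rhs = 18, matching y values: 8, 15 (2 points).
  x = 10: rhs = 19, matching y values: none (0 points).
  x = 11: rhs = 11, matching y values: none (0 points).
  x = 12: rhs = 0, matching y values: 0 (1 points).
  x = 13: rhs = 15, matching y values: none (0 points).
  x = 14: rhs = 16, matching y values: 4, 19 (2 points).
  x = 15: rhs = 9, matching y values: 3, 20 (2 points).
  x = 16: rhs = 0, matching y values: 0 (1 points).
  x = 17: rhs = 18, matching y values: 8, 15 (2 points).
  x = 18: rhs = 0, matching y values: 0 (1 points).
  x = 19: rhs = 21, matching y values: none (0 points).
  x = 20: rhs = 18, matching y values: 8, 15 (2 points).
  x = 21: rhs = 20, matching y values: none (0 points).
  x = 22: rhs = 10, matching y values: none (0 points).
Total affine count: 23.
Full point count |E(F_23)| = 23 + 1 = 24.
Hasse bound: |24 − (23+1)| = |0| = 0 ≤ 2√23 ≈ 9.5917 ✓.


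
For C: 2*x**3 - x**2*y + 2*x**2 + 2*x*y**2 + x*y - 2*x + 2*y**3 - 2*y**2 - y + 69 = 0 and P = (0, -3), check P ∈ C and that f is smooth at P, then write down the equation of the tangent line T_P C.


Tangent line at P: 13*x + 65*y + 195 = 0.

Step 1: f(0, -3) = 0, so P lies on C.
Step 2: partial derivatives
  f_x(x, y) = 6*x**2 - 2*x*y + 4*x + 2*y**2 + y - 2, f_y(x, y) = -x**2 + 4*x*y + x + 6*y**2 - 4*y - 1.
  f_x(P) = 13, f_y(P) = 65 (gradient nonzero, so P is smooth).
Step 3: tangent line at P: 13·(x − 0) + 65·(y − -3) = 0.
Expanding: 13*x + 65*y + 195 = 0.


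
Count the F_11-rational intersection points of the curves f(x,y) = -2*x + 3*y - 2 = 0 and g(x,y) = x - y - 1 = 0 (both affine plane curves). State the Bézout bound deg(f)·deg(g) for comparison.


Common zeros: {(5, 4)}; count = 1; Bézout bound = 1.

deg(f) = 1, deg(g) = 1, so Bézout bound = 1.
Scan x ∈ F_11. For each x, list the y ∈ F_11 with f(x, y) ≡ 0 and those with g(x, y) ≡ 0 (mod 11); the common zeros in that column are the intersection.
  x = 0: f ≡ 0 at y ∈ {8}; g ≡ 0 at y ∈ {10}; common: ∅.
  x = 1: f ≡ 0 at y ∈ {5}; g ≡ 0 at y ∈ {0}; common: ∅.
  x = 2: f ≡ 0 at y ∈ {2}; g ≡ 0 at y ∈ {1}; common: ∅.
  x = 3: f ≡ 0 at y ∈ {10}; g ≡ 0 at y ∈ {2}; common: ∅.
  x = 4: f ≡ 0 at y ∈ {7}; g ≡ 0 at y ∈ {3}; common: ∅.
  x = 5: f ≡ 0 at y ∈ {4}; g ≡ 0 at y ∈ {4}; common: {4}.
  x = 6: f ≡ 0 at y ∈ {1}; g ≡ 0 at y ∈ {5}; common: ∅.
  x = 7: f ≡ 0 at y ∈ {9}; g ≡ 0 at y ∈ {6}; common: ∅.
  x = 8: f ≡ 0 at y ∈ {6}; g ≡ 0 at y ∈ {7}; common: ∅.
  x = 9: f ≡ 0 at y ∈ {3}; g ≡ 0 at y ∈ {8}; common: ∅.
  x = 10: f ≡ 0 at y ∈ {0}; g ≡ 0 at y ∈ {9}; common: ∅.
Collecting: common zeros = {(5, 4)}, so the count is 1.
Comparison with the Bézout bound: 1 ≤ 1 = deg(f)·deg(g), as expected for curves with no common component (the bound is attained).


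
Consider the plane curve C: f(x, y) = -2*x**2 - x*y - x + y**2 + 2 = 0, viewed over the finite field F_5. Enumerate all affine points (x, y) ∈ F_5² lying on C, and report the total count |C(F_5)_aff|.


Affine F_5-points: {(1, 3), (2, 3), (2, 4), (3, 4)}; count = 4.

For each of the 25 pairs (x, y) ∈ F_5², evaluate f(x, y) mod 5. Record the zeros.
  x = 0: [0↦2, 1↦3, 2↦1, 3↦1, 4↦3]  zeros at y ∈ ∅
  x = 1: [0↦4, 1↦4, 2↦1, 3↦0, 4↦1]  zeros at y ∈ {3}
  x = 2: [0↦2, 1↦1, 2↦2, 3↦0, 4↦0]  zeros at y ∈ {3, 4}
  x = 3: [0↦1, 1↦4, 2↦4, 3↦1, 4↦0]  zeros at y ∈ {4}
  x = 4: [0↦1, 1↦3, 2↦2, 3↦3, 4↦1]  zeros at y ∈ ∅
Collecting zeros: affine points = {(1, 3), (2, 3), (2, 4), (3, 4)}.
Total count |C(F_5)_aff| = 4.


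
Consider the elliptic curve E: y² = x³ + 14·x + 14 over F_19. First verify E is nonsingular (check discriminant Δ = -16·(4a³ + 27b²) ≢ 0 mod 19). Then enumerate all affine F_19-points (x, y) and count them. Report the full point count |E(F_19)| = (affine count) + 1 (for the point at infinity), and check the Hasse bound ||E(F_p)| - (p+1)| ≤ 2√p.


Affine points = {(3, 8), (3, 11), (4, 1), (4, 18), (5, 0), (8, 7), (8, 12), (11, 6), (11, 13), (14, 3), (14, 16), (17, 4), (17, 15)}; affine count = 13; |E(F_19)| = 14.

Discriminant check: Δ ∝ 4a³ + 27b² = 4·14³ + 27·14² = 4·2744 + 27·196 ≡ 4 (mod 19). Nonzero ⇒ E is nonsingular.
For each x ∈ F_19, compute rhs = x³ + 14·x + 14 mod 19, then count y ∈ F_19 with y² ≡ rhs.
  x = 0: rhs = 14, matching y values: none (0 points).
  x = 1: rhs = 10, matching y values: none (0 points).
  x = 2: rhs = 12, matching y values: none (0 points).
  x = 3: rhs = 7, matching y values: 8, 11 (2 points).
  x = 4: rhs = 1, matching y values: 1, 18 (2 points).
  x = 5: rhs = 0, matching y values: 0 (1 points).
  x = 6: rhs = 10, matching y values: none (0 points).
  x = 7: rhs = 18, matching y values: none (0 points).
  x = 8: rhs = 11, matching y values: 7, 12 (2 points).
  x = 9: rhs = 14, matching y values: none (0 points).
  x = 10: rhs = 14, matching y values: none (0 points).
  x = 11: rhs = 17, matching y values: 6, 13 (2 points).
  x = 12: rhs = 10, matching y values: none (0 points).
  x = 13: rhs = 18, matching y values: none (0 points).
  x = 14: rhs = 9, matching y values: 3, 16 (2 points).
  x = 15: rhs = 8, matching y values: none (0 points).
  x = 16: rhs = 2, matching y values: none (0 points).
  x = 17: rhs = 16, matching y values: 4, 15 (2 points).
  x = 18: rhs = 18, matching y values: none (0 points).
Total affine count: 13.
Full point count |E(F_19)| = 13 + 1 = 14.
Hasse bound: |14 − (19+1)| = |-6| = 6 ≤ 2√19 ≈ 8.7178 ✓.


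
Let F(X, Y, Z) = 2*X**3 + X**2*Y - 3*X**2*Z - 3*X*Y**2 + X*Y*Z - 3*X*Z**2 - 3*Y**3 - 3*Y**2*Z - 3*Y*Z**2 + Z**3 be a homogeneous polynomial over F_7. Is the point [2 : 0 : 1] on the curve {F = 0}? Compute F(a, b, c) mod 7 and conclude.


F(2,0,1) ≡ 6 (mod 7); P is NOT on the curve.

Evaluate F(2, 0, 1) term-by-term (mod 7).
  2*X**3 ↦ 2·8·1·1 = 16
  X**2*Y ↦ 1·4·0·1 = 0
  -3*X**2*Z ↦ -3·4·1·1 = -12
  -3*X*Y**2 ↦ -3·2·0·1 = 0
  X*Y*Z ↦ 1·2·0·1 = 0
  -3*X*Z**2 ↦ -3·2·1·1 = -6
  -3*Y**3 ↦ -3·1·0·1 = 0
  -3*Y**2*Z ↦ -3·1·0·1 = 0
  -3*Y*Z**2 ↦ -3·1·0·1 = 0
  Z**3 ↦ 1·1·1·1 = 1
Sum: F(2, 0, 1) = (16) + (0) + (-12) + (0) + (0) + (-6) + (0) + (0) + (0) + (1) = -1.
Reducing mod 7: -1 ≡ 6 (mod 7).
Since F(a, b, c) ≡ 6 ≠ 0 (mod 7), P does NOT lie on the curve.


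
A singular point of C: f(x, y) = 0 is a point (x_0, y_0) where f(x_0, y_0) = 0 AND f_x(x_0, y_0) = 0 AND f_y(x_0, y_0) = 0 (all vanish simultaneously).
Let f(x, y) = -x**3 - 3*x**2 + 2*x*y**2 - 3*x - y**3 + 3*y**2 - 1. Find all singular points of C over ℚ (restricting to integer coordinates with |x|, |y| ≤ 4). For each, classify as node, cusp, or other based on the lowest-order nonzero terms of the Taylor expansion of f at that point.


Singular points: {(-1, 0)}; classification: cusp.

Compute partial derivatives:
  f_x = -3*x**2 - 6*x + 2*y**2 - 3.
  f_y = 4*x*y - 3*y**2 + 6*y.
Scan x_0 ∈ {−4, ..., 4}. For each x_0, f_y(x_0, y) is a polynomial in y; find its integer roots y ∈ {−4, ..., 4}, then test f_x and f at those candidates.
  x = -4: f_y(-4, y) = -3*y**2 - 10*y; vanishes at y ∈ {0}. (-4, 0): f_x = -27 ≠ 0.
  x = -3: f_y(-3, y) = -3*y**2 - 6*y; vanishes at y ∈ {-2, 0}. (-3, -2): f_x = -4 ≠ 0; (-3, 0): f_x = -12 ≠ 0.
  x = -2: f_y(-2, y) = -3*y**2 - 2*y; vanishes at y ∈ {0}. (-2, 0): f_x = -3 ≠ 0.
  x = -1: f_y(-1, y) = -3*y**2 + 2*y; vanishes at y ∈ {0}. (-1, 0): f_x = 0, f = 0 — SINGULAR.
  x = 0: f_y(0, y) = -3*y**2 + 6*y; vanishes at y ∈ {0, 2}. (0, 0): f_x = -3 ≠ 0; (0, 2): f_x = 5 ≠ 0.
  x = 1: f_y(1, y) = -3*y**2 + 10*y; vanishes at y ∈ {0}. (1, 0): f_x = -12 ≠ 0.
  x = 2: f_y(2, y) = -3*y**2 + 14*y; vanishes at y ∈ {0}. (2, 0): f_x = -27 ≠ 0.
  x = 3: f_y(3, y) = -3*y**2 + 18*y; vanishes at y ∈ {0}. (3, 0): f_x = -48 ≠ 0.
  x = 4: f_y(4, y) = -3*y**2 + 22*y; vanishes at y ∈ {0}. (4, 0): f_x = -75 ≠ 0.
Only singular point on the grid: (-1, 0).
Classify: substitute x = -1 + u, y = 0 + v and expand: f = -u**3 + 2*u*v**2 - v**3 + v**2.
No constant or linear terms (consistent with a singular point). Quadratic part: v**2. Cubic part: -u**3 + 2*u*v**2 - v**3.
The quadratic part v**2 is a perfect square, so there is a single (double) tangent line v = 0, i.e. y = 0. Restricting the cubic part to that line (v = 0) leaves -u**3 ≠ 0, so f is not divisible by v and the branch is v² ≈ u**3 to lowest order — this is a cusp.
Classification: cusp.


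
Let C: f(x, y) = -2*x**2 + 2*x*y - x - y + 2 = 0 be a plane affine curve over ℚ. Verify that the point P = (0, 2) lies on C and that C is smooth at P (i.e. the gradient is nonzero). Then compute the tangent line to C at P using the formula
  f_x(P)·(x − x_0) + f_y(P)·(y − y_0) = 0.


Tangent line at P: 3*x - y + 2 = 0.

Step 1: f(0, 2) = 0, so P lies on C.
Step 2: partial derivatives
  f_x(x, y) = -4*x + 2*y - 1, f_y(x, y) = 2*x - 1.
  f_x(P) = 3, f_y(P) = -1 (gradient nonzero, so P is smooth).
Step 3: tangent line at P: 3·(x − 0) + -1·(y − 2) = 0.
Expanding: 3*x - y + 2 = 0.


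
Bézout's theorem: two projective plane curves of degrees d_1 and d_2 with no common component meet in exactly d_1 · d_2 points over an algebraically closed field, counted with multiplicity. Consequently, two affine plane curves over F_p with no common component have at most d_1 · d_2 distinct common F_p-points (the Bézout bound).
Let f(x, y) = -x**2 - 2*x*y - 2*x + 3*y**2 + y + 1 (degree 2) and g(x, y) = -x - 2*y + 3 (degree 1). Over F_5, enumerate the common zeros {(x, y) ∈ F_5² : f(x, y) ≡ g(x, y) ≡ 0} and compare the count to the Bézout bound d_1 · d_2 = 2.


Common zeros: {(1, 1), (4, 2)}; count = 2; Bézout bound = 2.

deg(f) = 2, deg(g) = 1, so Bézout bound = 2.
Scan x ∈ F_5. For each x, list the y ∈ F_5 with f(x, y) ≡ 0 and those with g(x, y) ≡ 0 (mod 5); the common zeros in that column are the intersection.
  x = 0: f ≡ 0 at y ∈ {1, 2}; g ≡ 0 at y ∈ {4}; common: ∅.
  x = 1: f ≡ 0 at y ∈ {1}; g ≡ 0 at y ∈ {1}; common: {1}.
  x = 2: f ≡ 0 at y ∈ ∅; g ≡ 0 at y ∈ {3}; common: ∅.
  x = 3: f ≡ 0 at y ∈ ∅; g ≡ 0 at y ∈ {0}; common: ∅.
  x = 4: f ≡ 0 at y ∈ {2}; g ≡ 0 at y ∈ {2}; common: {2}.
Collecting: common zeros = {(1, 1), (4, 2)}, so the count is 2.
Comparison with the Bézout bound: 2 ≤ 2 = deg(f)·deg(g), as expected for curves with no common component (the bound is attained).


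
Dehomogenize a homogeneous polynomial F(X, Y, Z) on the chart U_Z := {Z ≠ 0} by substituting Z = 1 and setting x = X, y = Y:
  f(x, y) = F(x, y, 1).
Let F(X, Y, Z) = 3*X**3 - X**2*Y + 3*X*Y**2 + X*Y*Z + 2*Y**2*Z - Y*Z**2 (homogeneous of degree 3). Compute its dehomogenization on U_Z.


f(x, y) = 3*x**3 - x**2*y + 3*x*y**2 + x*y + 2*y**2 - y

On U_Z we set Z = 1. Each monomial c·X^i·Y^j·Z^k in F becomes c·x^i·y^j·1^k = c·x^i·y^j.
Substituting Z = 1: F(X, Y, 1) = 3*x**3 - x**2*y + 3*x*y**2 + x*y + 2*y**2 - y.
Note: deg(f) ≤ deg(F) = 3; strict inequality happens when F is divisible by Z (lost terms).


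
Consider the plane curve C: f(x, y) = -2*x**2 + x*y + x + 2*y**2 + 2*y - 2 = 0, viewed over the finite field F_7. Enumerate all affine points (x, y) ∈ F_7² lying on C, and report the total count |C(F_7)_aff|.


Affine F_7-points: {(3, 4)}; count = 1.

For each of the 49 pairs (x, y) ∈ F_7², evaluate f(x, y) mod 7. Record the zeros.
  x = 0: [0↦5, 1↦2, 2↦3, 3↦1, 4↦3, 5↦2, 6↦5]  zeros at y ∈ ∅
  x = 1: [0↦4, 1↦2, 2↦4, 3↦3, 4↦6, 5↦6, 6↦3]  zeros at y ∈ ∅
  x = 2: [0↦6, 1↦5, 2↦1, 3↦1, 4↦5, 5↦6, 6↦4]  zeros at y ∈ ∅
  x = 3: [0↦4, 1↦4, 2↦1, 3↦2, 4↦0, 5↦2, 6↦1]  zeros at y ∈ {4}
  x = 4: [0↦5, 1↦6, 2↦4, 3↦6, 4↦5, 5↦1, 6↦1]  zeros at y ∈ ∅
  x = 5: [0↦2, 1↦4, 2↦3, 3↦6, 4↦6, 5↦3, 6↦4]  zeros at y ∈ ∅
  x = 6: [0↦2, 1↦5, 2↦5, 3↦2, 4↦3, 5↦1, 6↦3]  zeros at y ∈ ∅
Collecting zeros: affine points = {(3, 4)}.
Total count |C(F_7)_aff| = 1.


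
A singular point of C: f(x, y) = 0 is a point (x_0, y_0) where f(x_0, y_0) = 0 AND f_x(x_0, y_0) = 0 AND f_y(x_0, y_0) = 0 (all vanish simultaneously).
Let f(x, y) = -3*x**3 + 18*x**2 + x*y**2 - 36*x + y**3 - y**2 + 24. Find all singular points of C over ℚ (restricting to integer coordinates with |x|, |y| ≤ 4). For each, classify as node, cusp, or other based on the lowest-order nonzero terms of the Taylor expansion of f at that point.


Singular points: {(2, 0)}; classification: cusp.

Compute partial derivatives:
  f_x = -9*x**2 + 36*x + y**2 - 36.
  f_y = 2*x*y + 3*y**2 - 2*y.
Scan x_0 ∈ {−4, ..., 4}. For each x_0, f_y(x_0, y) is a polynomial in y; find its integer roots y ∈ {−4, ..., 4}, then test f_x and f at those candidates.
  x = -4: f_y(-4, y) = 3*y**2 - 10*y; vanishes at y ∈ {0}. (-4, 0): f_x = -324 ≠ 0.
  x = -3: f_y(-3, y) = 3*y**2 - 8*y; vanishes at y ∈ {0}. (-3, 0): f_x = -225 ≠ 0.
  x = -2: f_y(-2, y) = 3*y**2 - 6*y; vanishes at y ∈ {0, 2}. (-2, 0): f_x = -144 ≠ 0; (-2, 2): f_x = -140 ≠ 0.
  x = -1: f_y(-1, y) = 3*y**2 - 4*y; vanishes at y ∈ {0}. (-1, 0): f_x = -81 ≠ 0.
  x = 0: f_y(0, y) = 3*y**2 - 2*y; vanishes at y ∈ {0}. (0, 0): f_x = -36 ≠ 0.
  x = 1: f_y(1, y) = 3*y**2; vanishes at y ∈ {0}. (1, 0): f_x = -9 ≠ 0.
  x = 2: f_y(2, y) = 3*y**2 + 2*y; vanishes at y ∈ {0}. (2, 0): f_x = 0, f = 0 — SINGULAR.
  x = 3: f_y(3, y) = 3*y**2 + 4*y; vanishes at y ∈ {0}. (3, 0): f_x = -9 ≠ 0.
  x = 4: f_y(4, y) = 3*y**2 + 6*y; vanishes at y ∈ {-2, 0}. (4, -2): f_x = -32 ≠ 0; (4, 0): f_x = -36 ≠ 0.
Only singular point on the grid: (2, 0).
Classify: substitute x = 2 + u, y = 0 + v and expand: f = -3*u**3 + u*v**2 + v**3 + v**2.
No constant or linear terms (consistent with a singular point). Quadratic part: v**2. Cubic part: -3*u**3 + u*v**2 + v**3.
The quadratic part v**2 is a perfect square, so there is a single (double) tangent line v = 0, i.e. y = 0. Restricting the cubic part to that line (v = 0) leaves -3*u**3 ≠ 0, so f is not divisible by v and the branch is v² ≈ 3*u**3 to lowest order — this is a cusp.
Classification: cusp.


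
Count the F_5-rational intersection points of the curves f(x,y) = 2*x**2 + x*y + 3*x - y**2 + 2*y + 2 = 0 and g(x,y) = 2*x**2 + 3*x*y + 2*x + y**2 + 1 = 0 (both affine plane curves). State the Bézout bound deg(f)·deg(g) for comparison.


Common zeros: ∅; count = 0; Bézout bound = 4.

deg(f) = 2, deg(g) = 2, so Bézout bound = 4.
Scan x ∈ F_5. For each x, list the y ∈ F_5 with f(x, y) ≡ 0 and those with g(x, y) ≡ 0 (mod 5); the common zeros in that column are the intersection.
  x = 0: f ≡ 0 at y ∈ ∅; g ≡ 0 at y ∈ {2, 3}; common: ∅.
  x = 1: f ≡ 0 at y ∈ ∅; g ≡ 0 at y ∈ {0, 2}; common: ∅.
  x = 2: f ≡ 0 at y ∈ {2}; g ≡ 0 at y ∈ {1, 3}; common: ∅.
  x = 3: f ≡ 0 at y ∈ {2, 3}; g ≡ 0 at y ∈ {0, 1}; common: ∅.
  x = 4: f ≡ 0 at y ∈ {3}; g ≡ 0 at y ∈ {4}; common: ∅.
Collecting: common zeros = ∅, so the count is 0.
Comparison with the Bézout bound: 0 ≤ 4 = deg(f)·deg(g), as expected for curves with no common component (the affine F_5-count falls short of the bound because intersections may lie at infinity, over extension fields, or carry multiplicity).


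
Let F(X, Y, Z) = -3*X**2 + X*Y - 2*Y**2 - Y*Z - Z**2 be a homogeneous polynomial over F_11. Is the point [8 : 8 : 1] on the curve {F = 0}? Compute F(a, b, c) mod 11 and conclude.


F(8,8,1) ≡ 10 (mod 11); P is NOT on the curve.

Evaluate F(8, 8, 1) term-by-term (mod 11).
  -3*X**2 ↦ -3·64·1·1 = -192
  X*Y ↦ 1·8·8·1 = 64
  -2*Y**2 ↦ -2·1·64·1 = -128
  -Y*Z ↦ -1·1·8·1 = -8
  -Z**2 ↦ -1·1·1·1 = -1
Sum: F(8, 8, 1) = (-192) + (64) + (-128) + (-8) + (-1) = -265.
Reducing mod 11: -265 ≡ 10 (mod 11).
Since F(a, b, c) ≡ 10 ≠ 0 (mod 11), P does NOT lie on the curve.


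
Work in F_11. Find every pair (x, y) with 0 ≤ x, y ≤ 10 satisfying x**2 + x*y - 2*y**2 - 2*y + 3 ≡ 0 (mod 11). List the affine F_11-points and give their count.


Affine F_11-points: {(1, 8), (2, 3), (2, 8), (3, 1), (3, 5), (6, 3), (6, 10), (7, 1), (7, 7), (8, 7)}; count = 10.

For each of the 121 pairs (x, y) ∈ F_11², evaluate f(x, y) mod 11. Record the zeros.
  x = 0: [0↦3, 1↦10, 2↦2, 3↦1, 4↦7, 5↦9, 6↦7, 7↦1, 8↦2, 9↦10, 10↦3]  zeros at y ∈ ∅
  x = 1: [0↦4, 1↦1, 2↦5, 3↦5, 4↦1, 5↦4, 6↦3, 7↦9, 8↦0, 9↦9, 10↦3]  zeros at y ∈ {8}
  x = 2: [0↦7, 1↦5, 2↦10, 3↦0, 4↦8, 5↦1, 6↦1, 7↦8, 8↦0, 9↦10, 10↦5]  zeros at y ∈ {3, 8}
  x = 3: [0↦1, 1↦0, 2↦6, 3↦8, 4↦6, 5↦0, 6↦1, 7↦9, 8↦2, 9↦2, 10↦9]  zeros at y ∈ {1, 5}
  x = 4: [0↦8, 1↦8, 2↦4, 3↦7, 4↦6, 5↦1, 6↦3, 7↦1, 8↦6, 9↦7, 10↦4]  zeros at y ∈ ∅
  x = 5: [0↦6, 1↦7, 2↦4, 3↦8, 4↦8, 5↦4, 6↦7, 7↦6, 8↦1, 9↦3, 10↦1]  zeros at y ∈ ∅
  x = 6: [0↦6, 1↦8, 2↦6, 3↦0, 4↦1, 5↦9, 6↦2, 7↦2, 8↦9, 9↦1, 10↦0]  zeros at y ∈ {3, 10}
  x = 7: [0↦8, 1↦0, 2↦10, 3↦5, 4↦7, 5↦5, 6↦10, 7↦0, 8↦8, 9↦1, 10↦1]  zeros at y ∈ {1, 7}
  x = 8: [0↦1, 1↦5, 2↦5, 3↦1, 4↦4, 5↦3, 6↦9, 7↦0, 8↦9, 9↦3, 10↦4]  zeros at y ∈ {7}
  x = 9: [0↦7, 1↦1, 2↦2, 3↦10, 4↦3, 5↦3, 6↦10, 7↦2, 8↦1, 9↦7, 10↦9]  zeros at y ∈ ∅
  x = 10: [0↦4, 1↦10, 2↦1, 3↦10, 4↦4, 5↦5, 6↦2, 7↦6, 8↦6, 9↦2, 10↦5]  zeros at y ∈ ∅
Collecting zeros: affine points = {(1, 8), (2, 3), (2, 8), (3, 1), (3, 5), (6, 3), (6, 10), (7, 1), (7, 7), (8, 7)}.
Total count |C(F_11)_aff| = 10.


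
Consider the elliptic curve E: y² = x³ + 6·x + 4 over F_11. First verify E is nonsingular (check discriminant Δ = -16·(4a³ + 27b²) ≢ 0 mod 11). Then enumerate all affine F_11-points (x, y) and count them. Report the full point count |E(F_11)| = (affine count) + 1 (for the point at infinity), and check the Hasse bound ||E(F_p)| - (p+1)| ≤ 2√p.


Affine points = {(0, 2), (0, 9), (1, 0), (3, 4), (3, 7), (4, 2), (4, 9), (5, 4), (5, 7), (6, 5), (6, 6), (7, 2), (7, 9), (8, 5), (8, 6)}; affine count = 15; |E(F_11)| = 16.

Discriminant check: Δ ∝ 4a³ + 27b² = 4·6³ + 27·4² = 4·216 + 27·16 ≡ 9 (mod 11). Nonzero ⇒ E is nonsingular.
For each x ∈ F_11, compute rhs = x³ + 6·x + 4 mod 11, then count y ∈ F_11 with y² ≡ rhs.
  x = 0: rhs = 4, matching y values: 2, 9 (2 points).
  x = 1: rhs = 0, matching y values: 0 (1 points).
  x = 2: rhs = 2, matching y values: none (0 points).
  x = 3: rhs = 5, matching y values: 4, 7 (2 points).
  x = 4: rhs = 4, matching y values: 2, 9 (2 points).
  x = 5: rhs = 5, matching y values: 4, 7 (2 points).
  x = 6: rhs = 3, matching y values: 5, 6 (2 points).
  x = 7: rhs = 4, matching y values: 2, 9 (2 points).
  x = 8: rhs = 3, matching y values: 5, 6 (2 points).
  x = 9: rhs = 6, matching y values: none (0 points).
  x = 10: rhs = 8, matching y values: none (0 points).
Total affine count: 15.
Full point count |E(F_11)| = 15 + 1 = 16.
Hasse bound: |16 − (11+1)| = |4| = 4 ≤ 2√11 ≈ 6.6332 ✓.


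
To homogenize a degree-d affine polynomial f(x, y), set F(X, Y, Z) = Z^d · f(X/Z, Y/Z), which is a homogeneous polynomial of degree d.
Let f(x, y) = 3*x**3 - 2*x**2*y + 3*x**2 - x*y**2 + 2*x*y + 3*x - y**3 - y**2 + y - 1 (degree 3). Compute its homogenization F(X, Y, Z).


F(X, Y, Z) = 3*X**3 - 2*X**2*Y + 3*X**2*Z - X*Y**2 + 2*X*Y*Z + 3*X*Z**2 - Y**3 - Y**2*Z + Y*Z**2 - Z**3

deg(f) = 3.
Substitute x = X/Z, y = Y/Z into f, then multiply by Z^3.
  monomial 3·x^3·y^0 ↦ 3·X^3·Y^0·Z^0.
  monomial -2·x^2·y^1 ↦ -2·X^2·Y^1·Z^0.
  monomial 3·x^2·y^0 ↦ 3·X^2·Y^0·Z^1.
  monomial -1·x^1·y^2 ↦ -1·X^1·Y^2·Z^0.
  monomial 2·x^1·y^1 ↦ 2·X^1·Y^1·Z^1.
  monomial 3·x^1·y^0 ↦ 3·X^1·Y^0·Z^2.
  monomial -1·x^0·y^3 ↦ -1·X^0·Y^3·Z^0.
  monomial -1·x^0·y^2 ↦ -1·X^0·Y^2·Z^1.
  monomial 1·x^0·y^1 ↦ 1·X^0·Y^1·Z^2.
  monomial -1·x^0·y^0 ↦ -1·X^0·Y^0·Z^3.
Collecting: F(X, Y, Z) = 3*X**3 - 2*X**2*Y + 3*X**2*Z - X*Y**2 + 2*X*Y*Z + 3*X*Z**2 - Y**3 - Y**2*Z + Y*Z**2 - Z**3.


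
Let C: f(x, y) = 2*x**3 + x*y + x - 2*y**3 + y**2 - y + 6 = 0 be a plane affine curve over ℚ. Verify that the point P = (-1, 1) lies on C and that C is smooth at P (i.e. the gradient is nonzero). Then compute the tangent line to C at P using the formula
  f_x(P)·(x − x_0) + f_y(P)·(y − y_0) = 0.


Tangent line at P: 8*x - 6*y + 14 = 0.

Step 1: f(-1, 1) = 0, so P lies on C.
Step 2: partial derivatives
  f_x(x, y) = 6*x**2 + y + 1, f_y(x, y) = x - 6*y**2 + 2*y - 1.
  f_x(P) = 8, f_y(P) = -6 (gradient nonzero, so P is smooth).
Step 3: tangent line at P: 8·(x − -1) + -6·(y − 1) = 0.
Expanding: 8*x - 6*y + 14 = 0.


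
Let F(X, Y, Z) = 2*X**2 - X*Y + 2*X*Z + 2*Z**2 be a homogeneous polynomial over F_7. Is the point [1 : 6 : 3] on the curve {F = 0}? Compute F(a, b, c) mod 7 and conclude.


F(1,6,3) ≡ 6 (mod 7); P is NOT on the curve.

Evaluate F(1, 6, 3) term-by-term (mod 7).
  2*X**2 ↦ 2·1·1·1 = 2
  -X*Y ↦ -1·1·6·1 = -6
  2*X*Z ↦ 2·1·1·3 = 6
  2*Z**2 ↦ 2·1·1·9 = 18
Sum: F(1, 6, 3) = (2) + (-6) + (6) + (18) = 20.
Reducing mod 7: 20 ≡ 6 (mod 7).
Since F(a, b, c) ≡ 6 ≠ 0 (mod 7), P does NOT lie on the curve.


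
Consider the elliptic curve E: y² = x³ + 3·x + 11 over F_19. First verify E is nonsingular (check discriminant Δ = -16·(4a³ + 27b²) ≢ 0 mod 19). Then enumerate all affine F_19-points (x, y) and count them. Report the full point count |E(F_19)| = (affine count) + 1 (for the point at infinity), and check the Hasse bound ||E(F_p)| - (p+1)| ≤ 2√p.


Affine points = {(0, 7), (0, 12), (2, 5), (2, 14), (3, 3), (3, 16), (4, 7), (4, 12), (6, 6), (6, 13), (9, 8), (9, 11), (11, 8), (11, 11), (13, 9), (13, 10), (14, 2), (14, 17), (15, 7), (15, 12), (17, 4), (17, 15), (18, 8), (18, 11)}; affine count = 24; |E(F_19)| = 25.

Discriminant check: Δ ∝ 4a³ + 27b² = 4·3³ + 27·11² = 4·27 + 27·121 ≡ 12 (mod 19). Nonzero ⇒ E is nonsingular.
For each x ∈ F_19, compute rhs = x³ + 3·x + 11 mod 19, then count y ∈ F_19 with y² ≡ rhs.
  x = 0: rhs = 11, matching y values: 7, 12 (2 points).
  x = 1: rhs = 15, matching y values: none (0 points).
  x = 2: rhs = 6, matching y values: 5, 14 (2 points).
  x = 3: rhs = 9, matching y values: 3, 16 (2 points).
  x = 4: rhs = 11, matching y values: 7, 12 (2 points).
  x = 5: rhs = 18, matching y values: none (0 points).
  x = 6: rhs = 17, matching y values: 6, 13 (2 points).
  x = 7: rhs = 14, matching y values: none (0 points).
  x = 8: rhs = 15, matching y values: none (0 points).
  x = 9: rhs = 7, matching y values: 8, 11 (2 points).
  x = 10: rhs = 15, matching y values: none (0 points).
  x = 11: rhs = 7, matching y values: 8, 11 (2 points).
  x = 12: rhs = 8, matching y values: none (0 points).
  x = 13: rhs = 5, matching y values: 9, 10 (2 points).
  x = 14: rhs = 4, matching y values: 2, 17 (2 points).
  x = 15: rhs = 11, matching y values: 7, 12 (2 points).
  x = 16: rhs = 13, matching y values: none (0 points).
  x = 17: rhs = 16, matching y values: 4, 15 (2 points).
  x = 18: rhs = 7, matching y values: 8, 11 (2 points).
Total affine count: 24.
Full point count |E(F_19)| = 24 + 1 = 25.
Hasse bound: |25 − (19+1)| = |5| = 5 ≤ 2√19 ≈ 8.7178 ✓.


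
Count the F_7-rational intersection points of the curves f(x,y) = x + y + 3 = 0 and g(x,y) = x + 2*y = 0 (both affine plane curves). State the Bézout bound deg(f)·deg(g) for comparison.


Common zeros: {(1, 3)}; count = 1; Bézout bound = 1.

deg(f) = 1, deg(g) = 1, so Bézout bound = 1.
Scan x ∈ F_7. For each x, list the y ∈ F_7 with f(x, y) ≡ 0 and those with g(x, y) ≡ 0 (mod 7); the common zeros in that column are the intersection.
  x = 0: f ≡ 0 at y ∈ {4}; g ≡ 0 at y ∈ {0}; common: ∅.
  x = 1: f ≡ 0 at y ∈ {3}; g ≡ 0 at y ∈ {3}; common: {3}.
  x = 2: f ≡ 0 at y ∈ {2}; g ≡ 0 at y ∈ {6}; common: ∅.
  x = 3: f ≡ 0 at y ∈ {1}; g ≡ 0 at y ∈ {2}; common: ∅.
  x = 4: f ≡ 0 at y ∈ {0}; g ≡ 0 at y ∈ {5}; common: ∅.
  x = 5: f ≡ 0 at y ∈ {6}; g ≡ 0 at y ∈ {1}; common: ∅.
  x = 6: f ≡ 0 at y ∈ {5}; g ≡ 0 at y ∈ {4}; common: ∅.
Collecting: common zeros = {(1, 3)}, so the count is 1.
Comparison with the Bézout bound: 1 ≤ 1 = deg(f)·deg(g), as expected for curves with no common component (the bound is attained).


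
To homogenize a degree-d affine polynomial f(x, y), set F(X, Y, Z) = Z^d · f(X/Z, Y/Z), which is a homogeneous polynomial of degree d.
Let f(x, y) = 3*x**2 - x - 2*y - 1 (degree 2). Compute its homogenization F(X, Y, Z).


F(X, Y, Z) = 3*X**2 - X*Z - 2*Y*Z - Z**2

deg(f) = 2.
Substitute x = X/Z, y = Y/Z into f, then multiply by Z^2.
  monomial 3·x^2·y^0 ↦ 3·X^2·Y^0·Z^0.
  monomial -1·x^1·y^0 ↦ -1·X^1·Y^0·Z^1.
  monomial -2·x^0·y^1 ↦ -2·X^0·Y^1·Z^1.
  monomial -1·x^0·y^0 ↦ -1·X^0·Y^0·Z^2.
Collecting: F(X, Y, Z) = 3*X**2 - X*Z - 2*Y*Z - Z**2.


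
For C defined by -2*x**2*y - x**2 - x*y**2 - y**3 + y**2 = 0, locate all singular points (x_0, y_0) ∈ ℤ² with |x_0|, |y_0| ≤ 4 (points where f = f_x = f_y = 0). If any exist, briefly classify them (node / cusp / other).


Singular points: {(0, 0)}; classification: node.

Compute partial derivatives:
  f_x = -4*x*y - 2*x - y**2.
  f_y = -2*x**2 - 2*x*y - 3*y**2 + 2*y.
Scan x_0 ∈ {−4, ..., 4}. For each x_0, f_y(x_0, y) is a polynomial in y; find its integer roots y ∈ {−4, ..., 4}, then test f_x and f at those candidates.
  x = -4: f_y(-4, y) = -3*y**2 + 10*y - 32; no integer root y with |y| ≤ 4.
  x = -3: f_y(-3, y) = -3*y**2 + 8*y - 18; no integer root y with |y| ≤ 4.
  x = -2: f_y(-2, y) = -3*y**2 + 6*y - 8; no integer root y with |y| ≤ 4.
  x = -1: f_y(-1, y) = -3*y**2 + 4*y - 2; no integer root y with |y| ≤ 4.
  x = 0: f_y(0, y) = -3*y**2 + 2*y; vanishes at y ∈ {0}. (0, 0): f_x = 0, f = 0 — SINGULAR.
  x = 1: f_y(1, y) = -3*y**2 - 2; no integer root y with |y| ≤ 4.
  x = 2: f_y(2, y) = -3*y**2 - 2*y - 8; no integer root y with |y| ≤ 4.
  x = 3: f_y(3, y) = -3*y**2 - 4*y - 18; no integer root y with |y| ≤ 4.
  x = 4: f_y(4, y) = -3*y**2 - 6*y - 32; no integer root y with |y| ≤ 4.
Only singular point on the grid: (0, 0).
Classify: substitute x = 0 + u, y = 0 + v and expand: f = -2*u**2*v - u**2 - u*v**2 - v**3 + v**2.
No constant or linear terms (consistent with a singular point). Quadratic part: -u**2 + v**2. Cubic part: -2*u**2*v - u*v**2 - v**3.
The quadratic part v**2 - u**2 = (v − u)(v + u) splits into two distinct linear factors, so there are two distinct tangent lines y − 0 = ±(x − 0) — this is a node (ordinary double point).
Classification: node.


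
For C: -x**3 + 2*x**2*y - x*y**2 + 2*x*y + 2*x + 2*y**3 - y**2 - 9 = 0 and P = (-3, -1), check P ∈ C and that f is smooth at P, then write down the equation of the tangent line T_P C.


Tangent line at P: -16*x + 14*y - 34 = 0.

Step 1: f(-3, -1) = 0, so P lies on C.
Step 2: partial derivatives
  f_x(x, y) = -3*x**2 + 4*x*y - y**2 + 2*y + 2, f_y(x, y) = 2*x**2 - 2*x*y + 2*x + 6*y**2 - 2*y.
  f_x(P) = -16, f_y(P) = 14 (gradient nonzero, so P is smooth).
Step 3: tangent line at P: -16·(x − -3) + 14·(y − -1) = 0.
Expanding: -16*x + 14*y - 34 = 0.


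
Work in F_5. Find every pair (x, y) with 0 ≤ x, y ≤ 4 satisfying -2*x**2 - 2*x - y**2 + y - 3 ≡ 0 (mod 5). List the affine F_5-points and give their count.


Affine F_5-points: {(0, 2), (0, 4), (2, 0), (2, 1), (4, 2), (4, 4)}; count = 6.

For each of the 25 pairs (x, y) ∈ F_5², evaluate f(x, y) mod 5. Record the zeros.
  x = 0: [0↦2, 1↦2, 2↦0, 3↦1, 4↦0]  zeros at y ∈ {2, 4}
  x = 1: [0↦3, 1↦3, 2↦1, 3↦2, 4↦1]  zeros at y ∈ ∅
  x = 2: [0↦0, 1↦0, 2↦3, 3↦4, 4↦3]  zeros at y ∈ {0, 1}
  x = 3: [0↦3, 1↦3, 2↦1, 3↦2, 4↦1]  zeros at y ∈ ∅
  x = 4: [0↦2, 1↦2, 2↦0, 3↦1, 4↦0]  zeros at y ∈ {2, 4}
Collecting zeros: affine points = {(0, 2), (0, 4), (2, 0), (2, 1), (4, 2), (4, 4)}.
Total count |C(F_5)_aff| = 6.


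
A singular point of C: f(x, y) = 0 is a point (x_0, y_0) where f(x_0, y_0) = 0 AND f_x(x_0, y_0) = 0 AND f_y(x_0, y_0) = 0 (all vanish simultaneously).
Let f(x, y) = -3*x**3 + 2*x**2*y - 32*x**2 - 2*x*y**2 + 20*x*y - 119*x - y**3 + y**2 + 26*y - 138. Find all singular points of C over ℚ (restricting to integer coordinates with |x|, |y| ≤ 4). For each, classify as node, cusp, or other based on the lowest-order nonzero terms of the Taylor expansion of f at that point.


Singular points: {(-3, 2)}; classification: node.

Compute partial derivatives:
  f_x = -9*x**2 + 4*x*y - 64*x - 2*y**2 + 20*y - 119.
  f_y = 2*x**2 - 4*x*y + 20*x - 3*y**2 + 2*y + 26.
Scan x_0 ∈ {−4, ..., 4}. For each x_0, f_y(x_0, y) is a polynomial in y; find its integer roots y ∈ {−4, ..., 4}, then test f_x and f at those candidates.
  x = -4: f_y(-4, y) = -3*y**2 + 18*y - 22; no integer root y with |y| ≤ 4.
  x = -3: f_y(-3, y) = -3*y**2 + 14*y - 16; vanishes at y ∈ {2}. (-3, 2): f_x = 0, f = 0 — SINGULAR.
  x = -2: f_y(-2, y) = -3*y**2 + 10*y - 6; no integer root y with |y| ≤ 4.
  x = -1: f_y(-1, y) = -3*y**2 + 6*y + 8; no integer root y with |y| ≤ 4.
  x = 0: f_y(0, y) = -3*y**2 + 2*y + 26; no integer root y with |y| ≤ 4.
  x = 1: f_y(1, y) = -3*y**2 - 2*y + 48; no integer root y with |y| ≤ 4.
  x = 2: f_y(2, y) = -3*y**2 - 6*y + 74; no integer root y with |y| ≤ 4.
  x = 3: f_y(3, y) = -3*y**2 - 10*y + 104; no integer root y with |y| ≤ 4.
  x = 4: f_y(4, y) = -3*y**2 - 14*y + 138; no integer root y with |y| ≤ 4.
Only singular point on the grid: (-3, 2).
Classify: substitute x = -3 + u, y = 2 + v and expand: f = -3*u**3 + 2*u**2*v - u**2 - 2*u*v**2 - v**3 + v**2.
No constant or linear terms (consistent with a singular point). Quadratic part: -u**2 + v**2. Cubic part: -3*u**3 + 2*u**2*v - 2*u*v**2 - v**3.
The quadratic part v**2 - u**2 = (v − u)(v + u) splits into two distinct linear factors, so there are two distinct tangent lines y − 2 = ±(x − -3) — this is a node (ordinary double point).
Classification: node.
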